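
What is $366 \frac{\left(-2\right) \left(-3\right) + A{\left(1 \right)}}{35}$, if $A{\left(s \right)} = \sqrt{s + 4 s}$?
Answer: $\frac{2196}{35} + \frac{366 \sqrt{5}}{35} \approx 86.126$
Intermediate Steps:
$A{\left(s \right)} = \sqrt{5} \sqrt{s}$ ($A{\left(s \right)} = \sqrt{5 s} = \sqrt{5} \sqrt{s}$)
$366 \frac{\left(-2\right) \left(-3\right) + A{\left(1 \right)}}{35} = 366 \frac{\left(-2\right) \left(-3\right) + \sqrt{5} \sqrt{1}}{35} = 366 \left(6 + \sqrt{5} \cdot 1\right) \frac{1}{35} = 366 \left(6 + \sqrt{5}\right) \frac{1}{35} = 366 \left(\frac{6}{35} + \frac{\sqrt{5}}{35}\right) = \frac{2196}{35} + \frac{366 \sqrt{5}}{35}$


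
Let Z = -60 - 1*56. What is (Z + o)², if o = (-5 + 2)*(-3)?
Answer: 11449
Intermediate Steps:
Z = -116 (Z = -60 - 56 = -116)
o = 9 (o = -3*(-3) = 9)
(Z + o)² = (-116 + 9)² = (-107)² = 11449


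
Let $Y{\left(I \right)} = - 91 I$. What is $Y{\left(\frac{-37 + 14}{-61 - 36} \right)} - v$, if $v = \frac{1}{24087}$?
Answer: $- \frac{50414188}{2336439} \approx -21.577$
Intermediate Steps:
$v = \frac{1}{24087} \approx 4.1516 \cdot 10^{-5}$
$Y{\left(\frac{-37 + 14}{-61 - 36} \right)} - v = - 91 \frac{-37 + 14}{-61 - 36} - \frac{1}{24087} = - 91 \left(- \frac{23}{-97}\right) - \frac{1}{24087} = - 91 \left(\left(-23\right) \left(- \frac{1}{97}\right)\right) - \frac{1}{24087} = \left(-91\right) \frac{23}{97} - \frac{1}{24087} = - \frac{2093}{97} - \frac{1}{24087} = - \frac{50414188}{2336439}$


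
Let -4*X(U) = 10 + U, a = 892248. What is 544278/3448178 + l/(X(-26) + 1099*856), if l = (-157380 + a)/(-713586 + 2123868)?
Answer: 10029264254121871/63538425221418814 ≈ 0.15785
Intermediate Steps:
X(U) = -5/2 - U/4 (X(U) = -(10 + U)/4 = -5/2 - U/4)
l = 40826/78349 (l = (-157380 + 892248)/(-713586 + 2123868) = 734868/1410282 = 734868*(1/1410282) = 40826/78349 ≈ 0.52108)
544278/3448178 + l/(X(-26) + 1099*856) = 544278/3448178 + 40826/(78349*((-5/2 - ¼*(-26)) + 1099*856)) = 544278*(1/3448178) + 40826/(78349*((-5/2 + 13/2) + 940744)) = 272139/1724089 + 40826/(78349*(4 + 940744)) = 272139/1724089 + (40826/78349)/940748 = 272139/1724089 + (40826/78349)*(1/940748) = 272139/1724089 + 20413/36853332526 = 10029264254121871/63538425221418814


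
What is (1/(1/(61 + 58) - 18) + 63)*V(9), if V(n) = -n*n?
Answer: -10915884/2141 ≈ -5098.5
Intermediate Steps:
V(n) = -n²
(1/(1/(61 + 58) - 18) + 63)*V(9) = (1/(1/(61 + 58) - 18) + 63)*(-1*9²) = (1/(1/119 - 18) + 63)*(-1*81) = (1/(1/119 - 18) + 63)*(-81) = (1/(-2141/119) + 63)*(-81) = (-119/2141 + 63)*(-81) = (134764/2141)*(-81) = -10915884/2141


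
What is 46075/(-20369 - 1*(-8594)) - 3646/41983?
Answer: -79091935/19773993 ≈ -3.9998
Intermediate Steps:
46075/(-20369 - 1*(-8594)) - 3646/41983 = 46075/(-20369 + 8594) - 3646*1/41983 = 46075/(-11775) - 3646/41983 = 46075*(-1/11775) - 3646/41983 = -1843/471 - 3646/41983 = -79091935/19773993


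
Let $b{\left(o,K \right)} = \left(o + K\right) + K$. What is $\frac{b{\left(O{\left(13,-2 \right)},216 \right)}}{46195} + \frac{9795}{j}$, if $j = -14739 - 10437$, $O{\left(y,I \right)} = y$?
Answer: $- \frac{29418447}{77533688} \approx -0.37943$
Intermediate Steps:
$j = -25176$
$b{\left(o,K \right)} = o + 2 K$ ($b{\left(o,K \right)} = \left(K + o\right) + K = o + 2 K$)
$\frac{b{\left(O{\left(13,-2 \right)},216 \right)}}{46195} + \frac{9795}{j} = \frac{13 + 2 \cdot 216}{46195} + \frac{9795}{-25176} = \left(13 + 432\right) \frac{1}{46195} + 9795 \left(- \frac{1}{25176}\right) = 445 \cdot \frac{1}{46195} - \frac{3265}{8392} = \frac{89}{9239} - \frac{3265}{8392} = - \frac{29418447}{77533688}$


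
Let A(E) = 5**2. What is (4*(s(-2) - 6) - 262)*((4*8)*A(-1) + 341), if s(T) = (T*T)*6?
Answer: -216790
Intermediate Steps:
A(E) = 25
s(T) = 6*T**2 (s(T) = T**2*6 = 6*T**2)
(4*(s(-2) - 6) - 262)*((4*8)*A(-1) + 341) = (4*(6*(-2)**2 - 6) - 262)*((4*8)*25 + 341) = (4*(6*4 - 6) - 262)*(32*25 + 341) = (4*(24 - 6) - 262)*(800 + 341) = (4*18 - 262)*1141 = (72 - 262)*1141 = -190*1141 = -216790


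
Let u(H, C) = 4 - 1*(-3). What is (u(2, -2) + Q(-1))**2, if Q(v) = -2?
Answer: 25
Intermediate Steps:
u(H, C) = 7 (u(H, C) = 4 + 3 = 7)
(u(2, -2) + Q(-1))**2 = (7 - 2)**2 = 5**2 = 25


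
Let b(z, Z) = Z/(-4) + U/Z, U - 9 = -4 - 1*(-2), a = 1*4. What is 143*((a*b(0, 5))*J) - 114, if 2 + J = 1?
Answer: -999/5 ≈ -199.80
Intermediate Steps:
a = 4
U = 7 (U = 9 + (-4 - 1*(-2)) = 9 + (-4 + 2) = 9 - 2 = 7)
J = -1 (J = -2 + 1 = -1)
b(z, Z) = 7/Z - Z/4 (b(z, Z) = Z/(-4) + 7/Z = Z*(-¼) + 7/Z = -Z/4 + 7/Z = 7/Z - Z/4)
143*((a*b(0, 5))*J) - 114 = 143*((4*(7/5 - ¼*5))*(-1)) - 114 = 143*((4*(7*(⅕) - 5/4))*(-1)) - 114 = 143*((4*(7/5 - 5/4))*(-1)) - 114 = 143*((4*(3/20))*(-1)) - 114 = 143*((⅗)*(-1)) - 114 = 143*(-⅗) - 114 = -429/5 - 114 = -999/5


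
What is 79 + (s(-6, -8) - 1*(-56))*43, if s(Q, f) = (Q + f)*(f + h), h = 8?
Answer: 2487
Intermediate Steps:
s(Q, f) = (8 + f)*(Q + f) (s(Q, f) = (Q + f)*(f + 8) = (Q + f)*(8 + f) = (8 + f)*(Q + f))
79 + (s(-6, -8) - 1*(-56))*43 = 79 + (((-8)**2 + 8*(-6) + 8*(-8) - 6*(-8)) - 1*(-56))*43 = 79 + ((64 - 48 - 64 + 48) + 56)*43 = 79 + (0 + 56)*43 = 79 + 56*43 = 79 + 2408 = 2487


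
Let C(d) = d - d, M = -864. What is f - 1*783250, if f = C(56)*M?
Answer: -783250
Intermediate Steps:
C(d) = 0
f = 0 (f = 0*(-864) = 0)
f - 1*783250 = 0 - 1*783250 = 0 - 783250 = -783250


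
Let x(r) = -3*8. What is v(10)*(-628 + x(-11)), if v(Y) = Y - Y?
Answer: 0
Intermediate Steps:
x(r) = -24
v(Y) = 0
v(10)*(-628 + x(-11)) = 0*(-628 - 24) = 0*(-652) = 0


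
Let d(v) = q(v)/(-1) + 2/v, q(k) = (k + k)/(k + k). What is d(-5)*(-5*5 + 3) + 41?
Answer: 359/5 ≈ 71.800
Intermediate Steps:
q(k) = 1 (q(k) = (2*k)/((2*k)) = (2*k)*(1/(2*k)) = 1)
d(v) = -1 + 2/v (d(v) = 1/(-1) + 2/v = 1*(-1) + 2/v = -1 + 2/v)
d(-5)*(-5*5 + 3) + 41 = ((2 - 1*(-5))/(-5))*(-5*5 + 3) + 41 = (-(2 + 5)/5)*(-25 + 3) + 41 = -⅕*7*(-22) + 41 = -7/5*(-22) + 41 = 154/5 + 41 = 359/5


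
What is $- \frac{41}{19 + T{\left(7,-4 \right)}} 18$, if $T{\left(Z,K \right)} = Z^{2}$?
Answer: $- \frac{369}{34} \approx -10.853$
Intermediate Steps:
$- \frac{41}{19 + T{\left(7,-4 \right)}} 18 = - \frac{41}{19 + 7^{2}} \cdot 18 = - \frac{41}{19 + 49} \cdot 18 = - \frac{41}{68} \cdot 18 = \left(-41\right) \frac{1}{68} \cdot 18 = \left(- \frac{41}{68}\right) 18 = - \frac{369}{34}$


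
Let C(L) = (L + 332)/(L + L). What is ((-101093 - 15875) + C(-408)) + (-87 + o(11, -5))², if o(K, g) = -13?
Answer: -21821453/204 ≈ -1.0697e+5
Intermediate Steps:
C(L) = (332 + L)/(2*L) (C(L) = (332 + L)/((2*L)) = (332 + L)*(1/(2*L)) = (332 + L)/(2*L))
((-101093 - 15875) + C(-408)) + (-87 + o(11, -5))² = ((-101093 - 15875) + (½)*(332 - 408)/(-408)) + (-87 - 13)² = (-116968 + (½)*(-1/408)*(-76)) + (-100)² = (-116968 + 19/204) + 10000 = -23861453/204 + 10000 = -21821453/204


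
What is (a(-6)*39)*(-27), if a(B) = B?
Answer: 6318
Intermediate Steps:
(a(-6)*39)*(-27) = -6*39*(-27) = -234*(-27) = 6318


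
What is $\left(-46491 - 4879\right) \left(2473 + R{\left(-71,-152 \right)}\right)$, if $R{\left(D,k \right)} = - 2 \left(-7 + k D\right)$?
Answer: $981012890$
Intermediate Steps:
$R{\left(D,k \right)} = 14 - 2 D k$ ($R{\left(D,k \right)} = - 2 \left(-7 + D k\right) = 14 - 2 D k$)
$\left(-46491 - 4879\right) \left(2473 + R{\left(-71,-152 \right)}\right) = \left(-46491 - 4879\right) \left(2473 + \left(14 - \left(-142\right) \left(-152\right)\right)\right) = - 51370 \left(2473 + \left(14 - 21584\right)\right) = - 51370 \left(2473 - 21570\right) = \left(-51370\right) \left(-19097\right) = 981012890$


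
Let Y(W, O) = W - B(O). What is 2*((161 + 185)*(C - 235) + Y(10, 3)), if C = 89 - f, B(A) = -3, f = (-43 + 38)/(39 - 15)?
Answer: -605171/6 ≈ -1.0086e+5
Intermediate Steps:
f = -5/24 ≈ -0.20833
C = 2141/24 (C = 89 - 1*(-5/24) = 89 + 5/24 = 2141/24 ≈ 89.208)
Y(W, O) = 3 + W (Y(W, O) = W - 1*(-3) = W + 3 = 3 + W)
2*((161 + 185)*(C - 235) + Y(10, 3)) = 2*((161 + 185)*(2141/24 - 235) + (3 + 10)) = 2*(346*(-3499/24) + 13) = 2*(-605327/12 + 13) = 2*(-605171/12) = -605171/6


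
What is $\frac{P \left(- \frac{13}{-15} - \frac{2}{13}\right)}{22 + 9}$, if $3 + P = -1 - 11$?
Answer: $- \frac{139}{403} \approx -0.34491$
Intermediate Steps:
$P = -15$ ($P = -3 - 12 = -15$)
$\frac{P \left(- \frac{13}{-15} - \frac{2}{13}\right)}{22 + 9} = \frac{\left(-15\right) \left(- \frac{13}{-15} - \frac{2}{13}\right)}{22 + 9} = \frac{\left(-15\right) \left(\left(-13\right) \left(- \frac{1}{15}\right) - \frac{2}{13}\right)}{31} = - 15 \left(\frac{13}{15} - \frac{2}{13}\right) \frac{1}{31} = \left(-15\right) \frac{139}{195} \cdot \frac{1}{31} = \left(- \frac{139}{13}\right) \frac{1}{31} = - \frac{139}{403}$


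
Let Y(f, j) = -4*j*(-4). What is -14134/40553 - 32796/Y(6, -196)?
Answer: 321412991/31793552 ≈ 10.109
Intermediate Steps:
Y(f, j) = 16*j
-14134/40553 - 32796/Y(6, -196) = -14134/40553 - 32796/(16*(-196)) = -14134*1/40553 - 32796/(-3136) = -14134/40553 - 32796*(-1/3136) = -14134/40553 + 8199/784 = 321412991/31793552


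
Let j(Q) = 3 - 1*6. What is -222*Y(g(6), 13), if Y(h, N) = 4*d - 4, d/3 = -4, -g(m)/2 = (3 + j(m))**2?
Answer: 11544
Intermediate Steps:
j(Q) = -3 (j(Q) = 3 - 6 = -3)
g(m) = 0 (g(m) = -2*(3 - 3)**2 = -2*0**2 = -2*0 = 0)
d = -12 (d = 3*(-4) = -12)
Y(h, N) = -52 (Y(h, N) = 4*(-12) - 4 = -48 - 4 = -52)
-222*Y(g(6), 13) = -222*(-52) = 11544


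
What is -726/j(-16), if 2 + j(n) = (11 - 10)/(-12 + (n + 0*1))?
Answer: 6776/19 ≈ 356.63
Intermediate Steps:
j(n) = -2 + 1/(-12 + n) (j(n) = -2 + (11 - 10)/(-12 + (n + 0*1)) = -2 + 1/(-12 + (n + 0)) = -2 + 1/(-12 + n))
-726/j(-16) = -726*(-12 - 16)/(25 - 2*(-16)) = -726*(-28/(25 + 32)) = -726/((-1/28*57)) = -726/(-57/28) = -726*(-28/57) = 6776/19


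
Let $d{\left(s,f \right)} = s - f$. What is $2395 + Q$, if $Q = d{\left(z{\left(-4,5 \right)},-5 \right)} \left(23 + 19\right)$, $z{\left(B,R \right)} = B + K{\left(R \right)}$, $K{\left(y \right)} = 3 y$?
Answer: $3067$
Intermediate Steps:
$z{\left(B,R \right)} = B + 3 R$
$Q = 672$ ($Q = \left(\left(-4 + 3 \cdot 5\right) - -5\right) \left(23 + 19\right) = \left(\left(-4 + 15\right) + 5\right) 42 = \left(11 + 5\right) 42 = 16 \cdot 42 = 672$)
$2395 + Q = 2395 + 672 = 3067$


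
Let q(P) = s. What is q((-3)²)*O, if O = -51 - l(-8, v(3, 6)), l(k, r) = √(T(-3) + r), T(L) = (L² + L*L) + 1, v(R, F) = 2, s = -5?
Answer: 255 + 5*√21 ≈ 277.91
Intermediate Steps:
q(P) = -5
T(L) = 1 + 2*L² (T(L) = (L² + L²) + 1 = 2*L² + 1 = 1 + 2*L²)
l(k, r) = √(19 + r) (l(k, r) = √((1 + 2*(-3)²) + r) = √((1 + 2*9) + r) = √((1 + 18) + r) = √(19 + r))
O = -51 - √21 (O = -51 - √(19 + 2) = -51 - √21 ≈ -55.583)
q((-3)²)*O = -5*(-51 - √21) = 255 + 5*√21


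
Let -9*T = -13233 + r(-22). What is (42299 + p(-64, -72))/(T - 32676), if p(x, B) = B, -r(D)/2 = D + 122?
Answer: -380043/280651 ≈ -1.3541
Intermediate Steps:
r(D) = -244 - 2*D (r(D) = -2*(D + 122) = -2*(122 + D) = -244 - 2*D)
T = 13433/9 (T = -(-13233 + (-244 - 2*(-22)))/9 = -(-13233 + (-244 + 44))/9 = -(-13233 - 200)/9 = -1/9*(-13433) = 13433/9 ≈ 1492.6)
(42299 + p(-64, -72))/(T - 32676) = (42299 - 72)/(13433/9 - 32676) = 42227/(-280651/9) = 42227*(-9/280651) = -380043/280651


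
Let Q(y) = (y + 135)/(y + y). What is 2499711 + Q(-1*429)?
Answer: 357458722/143 ≈ 2.4997e+6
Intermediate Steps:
Q(y) = (135 + y)/(2*y) (Q(y) = (135 + y)/((2*y)) = (135 + y)*(1/(2*y)) = (135 + y)/(2*y))
2499711 + Q(-1*429) = 2499711 + (135 - 1*429)/(2*((-1*429))) = 2499711 + (1/2)*(135 - 429)/(-429) = 2499711 + (1/2)*(-1/429)*(-294) = 2499711 + 49/143 = 357458722/143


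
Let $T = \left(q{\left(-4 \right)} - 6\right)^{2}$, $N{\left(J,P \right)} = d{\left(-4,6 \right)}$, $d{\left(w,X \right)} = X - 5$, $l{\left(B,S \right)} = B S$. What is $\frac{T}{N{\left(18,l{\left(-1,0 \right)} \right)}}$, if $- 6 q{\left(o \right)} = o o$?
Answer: $\frac{676}{9} \approx 75.111$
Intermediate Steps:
$d{\left(w,X \right)} = -5 + X$
$N{\left(J,P \right)} = 1$ ($N{\left(J,P \right)} = -5 + 6 = 1$)
$q{\left(o \right)} = - \frac{o^{2}}{6}$ ($q{\left(o \right)} = - \frac{o o}{6} = - \frac{o^{2}}{6}$)
$T = \frac{676}{9}$ ($T = \left(- \frac{\left(-4\right)^{2}}{6} - 6\right)^{2} = \left(\left(- \frac{1}{6}\right) 16 - 6\right)^{2} = \left(- \frac{8}{3} - 6\right)^{2} = \left(- \frac{26}{3}\right)^{2} = \frac{676}{9} \approx 75.111$)
$\frac{T}{N{\left(18,l{\left(-1,0 \right)} \right)}} = \frac{676}{9 \cdot 1} = \frac{676}{9} \cdot 1 = \frac{676}{9}$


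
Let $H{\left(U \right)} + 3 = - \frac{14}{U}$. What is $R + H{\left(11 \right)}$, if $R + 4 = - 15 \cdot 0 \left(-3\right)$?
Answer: $- \frac{91}{11} \approx -8.2727$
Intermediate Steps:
$R = -4$ ($R = -4 - 15 \cdot 0 \left(-3\right) = -4 - 0 = -4 + 0 = -4$)
$H{\left(U \right)} = -3 - \frac{14}{U}$
$R + H{\left(11 \right)} = -4 - \left(3 + \frac{14}{11}\right) = -4 - \frac{47}{11} = - \frac{91}{11}$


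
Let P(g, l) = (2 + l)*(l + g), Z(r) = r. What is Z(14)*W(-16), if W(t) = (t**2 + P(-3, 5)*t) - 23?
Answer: 126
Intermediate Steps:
P(g, l) = (2 + l)*(g + l)
W(t) = -23 + t**2 + 14*t (W(t) = (t**2 + (5**2 + 2*(-3) + 2*5 - 3*5)*t) - 23 = (t**2 + (25 - 6 + 10 - 15)*t) - 23 = (t**2 + 14*t) - 23 = -23 + t**2 + 14*t)
Z(14)*W(-16) = 14*(-23 + (-16)**2 + 14*(-16)) = 14*(-23 + 256 - 224) = 14*9 = 126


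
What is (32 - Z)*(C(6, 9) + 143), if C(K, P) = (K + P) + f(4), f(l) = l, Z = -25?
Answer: 9234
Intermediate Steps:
C(K, P) = 4 + K + P (C(K, P) = (K + P) + 4 = 4 + K + P)
(32 - Z)*(C(6, 9) + 143) = (32 - 1*(-25))*((4 + 6 + 9) + 143) = (32 + 25)*(19 + 143) = 57*162 = 9234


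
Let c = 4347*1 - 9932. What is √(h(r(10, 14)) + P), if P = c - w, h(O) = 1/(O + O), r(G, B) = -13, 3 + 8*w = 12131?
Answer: I*√4800302/26 ≈ 84.268*I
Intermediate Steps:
w = 1516 (w = -3/8 + (⅛)*12131 = -3/8 + 12131/8 = 1516)
h(O) = 1/(2*O)
c = -5585 (c = 4347 - 9932 = -5585)
P = -7101 (P = -5585 - 1*1516 = -5585 - 1516 = -7101)
√(h(r(10, 14)) + P) = √((½)/(-13) - 7101) = √((½)*(-1/13) - 7101) = √(-1/26 - 7101) = √(-184627/26) = I*√4800302/26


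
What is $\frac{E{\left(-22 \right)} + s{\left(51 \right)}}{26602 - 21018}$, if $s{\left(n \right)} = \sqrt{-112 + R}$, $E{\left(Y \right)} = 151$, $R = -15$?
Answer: $\frac{151}{5584} + \frac{i \sqrt{127}}{5584} \approx 0.027042 + 0.0020182 i$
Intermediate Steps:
$s{\left(n \right)} = i \sqrt{127}$ ($s{\left(n \right)} = \sqrt{-112 - 15} = \sqrt{-127} = i \sqrt{127}$)
$\frac{E{\left(-22 \right)} + s{\left(51 \right)}}{26602 - 21018} = \frac{151 + i \sqrt{127}}{26602 - 21018} = \frac{151 + i \sqrt{127}}{5584} = \left(151 + i \sqrt{127}\right) \frac{1}{5584} = \frac{151}{5584} + \frac{i \sqrt{127}}{5584}$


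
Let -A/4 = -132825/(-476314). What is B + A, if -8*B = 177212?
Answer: -10551600871/476314 ≈ -22153.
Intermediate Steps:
B = -44303/2 (B = -⅛*177212 = -44303/2 ≈ -22152.)
A = -265650/238157 (A = -(-531300)/(-476314) = -(-531300)*(-1)/476314 = -4*132825/476314 = -265650/238157 ≈ -1.1154)
B + A = -44303/2 - 265650/238157 = -10551600871/476314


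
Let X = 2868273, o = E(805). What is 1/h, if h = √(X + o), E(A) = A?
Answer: √2869078/2869078 ≈ 0.00059038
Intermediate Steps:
o = 805
h = √2869078 (h = √(2868273 + 805) = √2869078 ≈ 1693.8)
1/h = 1/(√2869078) = √2869078/2869078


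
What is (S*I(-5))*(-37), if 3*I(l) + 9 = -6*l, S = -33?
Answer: 8547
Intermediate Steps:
I(l) = -3 - 2*l (I(l) = -3 + (-6*l)/3 = -3 - 2*l)
(S*I(-5))*(-37) = -33*(-3 - 2*(-5))*(-37) = -33*(-3 + 10)*(-37) = -33*7*(-37) = -231*(-37) = 8547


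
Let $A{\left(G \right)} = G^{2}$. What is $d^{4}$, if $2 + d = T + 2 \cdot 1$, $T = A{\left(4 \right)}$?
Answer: $65536$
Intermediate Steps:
$T = 16$ ($T = 4^{2} = 16$)
$d = 16$ ($d = -2 + \left(16 + 2 \cdot 1\right) = -2 + \left(16 + 2\right) = -2 + 18 = 16$)
$d^{4} = 16^{4} = 65536$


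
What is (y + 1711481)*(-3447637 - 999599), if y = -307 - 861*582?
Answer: -5381475760992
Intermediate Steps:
y = -501409 (y = -307 - 501102 = -501409)
(y + 1711481)*(-3447637 - 999599) = (-501409 + 1711481)*(-3447637 - 999599) = 1210072*(-4447236) = -5381475760992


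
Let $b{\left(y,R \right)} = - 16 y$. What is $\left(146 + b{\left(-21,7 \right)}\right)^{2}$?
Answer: $232324$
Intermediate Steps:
$\left(146 + b{\left(-21,7 \right)}\right)^{2} = \left(146 - -336\right)^{2} = \left(146 + 336\right)^{2} = 482^{2} = 232324$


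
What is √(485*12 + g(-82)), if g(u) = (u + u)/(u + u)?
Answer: √5821 ≈ 76.295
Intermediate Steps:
g(u) = 1 (g(u) = (2*u)/((2*u)) = (2*u)*(1/(2*u)) = 1)
√(485*12 + g(-82)) = √(485*12 + 1) = √(5820 + 1) = √5821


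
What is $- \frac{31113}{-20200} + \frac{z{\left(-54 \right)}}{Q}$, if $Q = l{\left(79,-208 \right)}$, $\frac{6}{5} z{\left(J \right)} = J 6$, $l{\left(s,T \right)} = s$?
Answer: $- \frac{2996073}{1595800} \approx -1.8775$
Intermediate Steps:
$z{\left(J \right)} = 5 J$ ($z{\left(J \right)} = \frac{5 J 6}{6} = \frac{5 \cdot 6 J}{6} = 5 J$)
$Q = 79$
$- \frac{31113}{-20200} + \frac{z{\left(-54 \right)}}{Q} = - \frac{31113}{-20200} + \frac{5 \left(-54\right)}{79} = \left(-31113\right) \left(- \frac{1}{20200}\right) - \frac{270}{79} = \frac{31113}{20200} - \frac{270}{79} = - \frac{2996073}{1595800}$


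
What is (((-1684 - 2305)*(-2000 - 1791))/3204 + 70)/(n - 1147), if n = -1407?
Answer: -15346579/8183016 ≈ -1.8754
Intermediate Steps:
(((-1684 - 2305)*(-2000 - 1791))/3204 + 70)/(n - 1147) = (((-1684 - 2305)*(-2000 - 1791))/3204 + 70)/(-1407 - 1147) = (-3989*(-3791)*(1/3204) + 70)/(-2554) = (15122299*(1/3204) + 70)*(-1/2554) = (15122299/3204 + 70)*(-1/2554) = (15346579/3204)*(-1/2554) = -15346579/8183016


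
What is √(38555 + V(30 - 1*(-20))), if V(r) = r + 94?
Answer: √38699 ≈ 196.72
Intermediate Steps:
V(r) = 94 + r
√(38555 + V(30 - 1*(-20))) = √(38555 + (94 + (30 - 1*(-20)))) = √(38555 + (94 + (30 + 20))) = √(38555 + (94 + 50)) = √(38555 + 144) = √38699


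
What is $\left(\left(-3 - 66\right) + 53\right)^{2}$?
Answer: $256$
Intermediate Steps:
$\left(\left(-3 - 66\right) + 53\right)^{2} = \left(-69 + 53\right)^{2} = \left(-16\right)^{2} = 256$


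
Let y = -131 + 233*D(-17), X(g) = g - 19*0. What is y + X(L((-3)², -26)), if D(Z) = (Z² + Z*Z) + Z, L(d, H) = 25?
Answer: 130607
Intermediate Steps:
D(Z) = Z + 2*Z² (D(Z) = (Z² + Z²) + Z = 2*Z² + Z = Z + 2*Z²)
X(g) = g (X(g) = g + 0 = g)
y = 130582 (y = -131 + 233*(-17*(1 + 2*(-17))) = -131 + 233*(-17*(1 - 34)) = -131 + 233*(-17*(-33)) = -131 + 233*561 = -131 + 130713 = 130582)
y + X(L((-3)², -26)) = 130582 + 25 = 130607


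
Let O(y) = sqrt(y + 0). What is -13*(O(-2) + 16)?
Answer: -208 - 13*I*sqrt(2) ≈ -208.0 - 18.385*I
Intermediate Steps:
O(y) = sqrt(y)
-13*(O(-2) + 16) = -13*(sqrt(-2) + 16) = -13*(I*sqrt(2) + 16) = -13*(16 + I*sqrt(2)) = -208 - 13*I*sqrt(2)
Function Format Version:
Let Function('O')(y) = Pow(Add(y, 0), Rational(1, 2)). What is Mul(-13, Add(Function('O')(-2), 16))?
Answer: Add(-208, Mul(-13, I, Pow(2, Rational(1, 2)))) ≈ Add(-208.00, Mul(-18.385, I))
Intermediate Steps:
Function('O')(y) = Pow(y, Rational(1, 2))
Mul(-13, Add(Function('O')(-2), 16)) = Mul(-13, Add(Pow(-2, Rational(1, 2)), 16)) = Mul(-13, Add(Mul(I, Pow(2, Rational(1, 2))), 16)) = Mul(-13, Add(16, Mul(I, Pow(2, Rational(1, 2))))) = Add(-208, Mul(-13, I, Pow(2, Rational(1, 2))))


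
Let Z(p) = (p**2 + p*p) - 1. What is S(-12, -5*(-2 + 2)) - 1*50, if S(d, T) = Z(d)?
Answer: 237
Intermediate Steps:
Z(p) = -1 + 2*p**2 (Z(p) = (p**2 + p**2) - 1 = 2*p**2 - 1 = -1 + 2*p**2)
S(d, T) = -1 + 2*d**2
S(-12, -5*(-2 + 2)) - 1*50 = (-1 + 2*(-12)**2) - 1*50 = (-1 + 2*144) - 50 = (-1 + 288) - 50 = 287 - 50 = 237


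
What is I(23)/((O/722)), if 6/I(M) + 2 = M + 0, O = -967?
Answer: -1444/6769 ≈ -0.21333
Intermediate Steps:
I(M) = 6/(-2 + M) (I(M) = 6/(-2 + (M + 0)) = 6/(-2 + M))
I(23)/((O/722)) = (6/(-2 + 23))/((-967/722)) = (6/21)/((-967*1/722)) = (6*(1/21))/(-967/722) = (2/7)*(-722/967) = -1444/6769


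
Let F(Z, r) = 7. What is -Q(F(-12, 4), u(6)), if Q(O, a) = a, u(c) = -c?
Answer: 6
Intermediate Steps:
-Q(F(-12, 4), u(6)) = -(-1)*6 = -1*(-6) = 6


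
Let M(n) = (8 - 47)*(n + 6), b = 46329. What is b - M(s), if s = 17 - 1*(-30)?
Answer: 48396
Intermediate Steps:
s = 47 (s = 17 + 30 = 47)
M(n) = -234 - 39*n (M(n) = -39*(6 + n) = -234 - 39*n)
b - M(s) = 46329 - (-234 - 39*47) = 46329 - (-234 - 1833) = 46329 - 1*(-2067) = 46329 + 2067 = 48396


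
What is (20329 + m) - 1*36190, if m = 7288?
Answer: -8573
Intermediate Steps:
(20329 + m) - 1*36190 = (20329 + 7288) - 1*36190 = 27617 - 36190 = -8573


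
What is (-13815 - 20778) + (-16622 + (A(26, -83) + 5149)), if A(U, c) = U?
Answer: -46040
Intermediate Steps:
(-13815 - 20778) + (-16622 + (A(26, -83) + 5149)) = (-13815 - 20778) + (-16622 + (26 + 5149)) = -34593 + (-16622 + 5175) = -34593 - 11447 = -46040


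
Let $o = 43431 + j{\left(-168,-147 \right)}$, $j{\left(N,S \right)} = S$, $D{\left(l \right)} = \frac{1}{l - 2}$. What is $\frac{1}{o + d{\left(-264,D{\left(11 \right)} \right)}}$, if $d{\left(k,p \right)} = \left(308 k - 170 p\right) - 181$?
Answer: $- \frac{9}{344051} \approx -2.6159 \cdot 10^{-5}$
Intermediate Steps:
$D{\left(l \right)} = \frac{1}{-2 + l}$
$d{\left(k,p \right)} = -181 - 170 p + 308 k$ ($d{\left(k,p \right)} = \left(- 170 p + 308 k\right) - 181 = -181 - 170 p + 308 k$)
$o = 43284$ ($o = 43431 - 147 = 43284$)
$\frac{1}{o + d{\left(-264,D{\left(11 \right)} \right)}} = \frac{1}{43284 - \left(81493 + \frac{170}{-2 + 11}\right)} = \frac{1}{43284 - \left(81493 + \frac{170}{9}\right)} = \frac{1}{43284 - \frac{733607}{9}} = \frac{1}{- \frac{344051}{9}} = - \frac{9}{344051}$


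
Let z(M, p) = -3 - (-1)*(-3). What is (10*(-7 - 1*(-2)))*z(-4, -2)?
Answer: 300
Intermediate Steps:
z(M, p) = -6 (z(M, p) = -3 - 1*3 = -3 - 3 = -6)
(10*(-7 - 1*(-2)))*z(-4, -2) = (10*(-7 - 1*(-2)))*(-6) = (10*(-7 + 2))*(-6) = (10*(-5))*(-6) = -50*(-6) = 300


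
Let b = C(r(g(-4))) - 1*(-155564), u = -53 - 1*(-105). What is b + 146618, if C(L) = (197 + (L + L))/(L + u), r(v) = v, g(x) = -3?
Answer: 14807109/49 ≈ 3.0219e+5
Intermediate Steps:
u = 52 (u = -53 + 105 = 52)
C(L) = (197 + 2*L)/(52 + L) (C(L) = (197 + (L + L))/(L + 52) = (197 + 2*L)/(52 + L))
b = 7622827/49 (b = (197 + 2*(-3))/(52 - 3) - 1*(-155564) = (197 - 6)/49 + 155564 = (1/49)*191 + 155564 = 191/49 + 155564 = 7622827/49 ≈ 1.5557e+5)
b + 146618 = 7622827/49 + 146618 = 14807109/49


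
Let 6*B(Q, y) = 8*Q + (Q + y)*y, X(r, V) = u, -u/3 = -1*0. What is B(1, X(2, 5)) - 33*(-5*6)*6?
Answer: 17824/3 ≈ 5941.3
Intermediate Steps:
u = 0 (u = -(-3)*0 = -3*0 = 0)
X(r, V) = 0
B(Q, y) = 4*Q/3 + y*(Q + y)/6 (B(Q, y) = (8*Q + (Q + y)*y)/6 = (8*Q + y*(Q + y))/6 = 4*Q/3 + y*(Q + y)/6)
B(1, X(2, 5)) - 33*(-5*6)*6 = ((⅙)*0² + (4/3)*1 + (⅙)*1*0) - 33*(-5*6)*6 = ((⅙)*0 + 4/3 + 0) - (-990)*6 = (0 + 4/3 + 0) - 33*(-180) = 4/3 + 5940 = 17824/3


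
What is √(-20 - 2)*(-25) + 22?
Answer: 22 - 25*I*√22 ≈ 22.0 - 117.26*I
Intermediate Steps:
√(-20 - 2)*(-25) + 22 = √(-22)*(-25) + 22 = (I*√22)*(-25) + 22 = -25*I*√22 + 22 = 22 - 25*I*√22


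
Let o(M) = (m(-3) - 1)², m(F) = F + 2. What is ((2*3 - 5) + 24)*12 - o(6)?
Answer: 296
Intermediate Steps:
m(F) = 2 + F
o(M) = 4 (o(M) = ((2 - 3) - 1)² = (-1 - 1)² = (-2)² = 4)
((2*3 - 5) + 24)*12 - o(6) = ((2*3 - 5) + 24)*12 - 1*4 = ((6 - 5) + 24)*12 - 4 = (1 + 24)*12 - 4 = 25*12 - 4 = 300 - 4 = 296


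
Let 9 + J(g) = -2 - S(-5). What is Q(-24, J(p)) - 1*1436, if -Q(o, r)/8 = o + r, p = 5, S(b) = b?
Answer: -1196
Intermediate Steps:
J(g) = -6 (J(g) = -9 + (-2 - 1*(-5)) = -9 + (-2 + 5) = -9 + 3 = -6)
Q(o, r) = -8*o - 8*r (Q(o, r) = -8*(o + r) = -8*o - 8*r)
Q(-24, J(p)) - 1*1436 = (-8*(-24) - 8*(-6)) - 1*1436 = (192 + 48) - 1436 = 240 - 1436 = -1196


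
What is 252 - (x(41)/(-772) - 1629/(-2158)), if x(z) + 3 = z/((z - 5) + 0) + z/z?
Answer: 7534197103/29987568 ≈ 251.24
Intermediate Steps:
x(z) = -2 + z/(-5 + z) (x(z) = -3 + (z/((z - 5) + 0) + z/z) = -3 + (z/((-5 + z) + 0) + 1) = -3 + (z/(-5 + z) + 1) = -3 + (1 + z/(-5 + z)) = -2 + z/(-5 + z))
252 - (x(41)/(-772) - 1629/(-2158)) = 252 - (((10 - 1*41)/(-5 + 41))/(-772) - 1629/(-2158)) = 252 - (((10 - 41)/36)*(-1/772) - 1629*(-1/2158)) = 252 - (((1/36)*(-31))*(-1/772) + 1629/2158) = 252 - (-31/36*(-1/772) + 1629/2158) = 252 - (31/27792 + 1629/2158) = 252 - 1*22670033/29987568 = 252 - 22670033/29987568 = 7534197103/29987568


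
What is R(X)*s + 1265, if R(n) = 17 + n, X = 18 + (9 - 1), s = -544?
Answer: -22127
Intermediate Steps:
X = 26 (X = 18 + 8 = 26)
R(X)*s + 1265 = (17 + 26)*(-544) + 1265 = 43*(-544) + 1265 = -23392 + 1265 = -22127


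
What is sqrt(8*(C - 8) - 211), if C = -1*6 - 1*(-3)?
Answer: I*sqrt(299) ≈ 17.292*I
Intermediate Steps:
C = -3 (C = -6 + 3 = -3)
sqrt(8*(C - 8) - 211) = sqrt(8*(-3 - 8) - 211) = sqrt(8*(-11) - 211) = sqrt(-88 - 211) = sqrt(-299) = I*sqrt(299)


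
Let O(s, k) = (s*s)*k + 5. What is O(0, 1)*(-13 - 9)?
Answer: -110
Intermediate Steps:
O(s, k) = 5 + k*s² (O(s, k) = s²*k + 5 = k*s² + 5 = 5 + k*s²)
O(0, 1)*(-13 - 9) = (5 + 1*0²)*(-13 - 9) = (5 + 1*0)*(-22) = (5 + 0)*(-22) = 5*(-22) = -110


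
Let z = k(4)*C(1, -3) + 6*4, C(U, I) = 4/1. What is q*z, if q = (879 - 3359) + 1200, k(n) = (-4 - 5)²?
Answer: -445440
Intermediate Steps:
C(U, I) = 4 (C(U, I) = 4*1 = 4)
k(n) = 81 (k(n) = (-9)² = 81)
q = -1280 (q = -2480 + 1200 = -1280)
z = 348 (z = 81*4 + 6*4 = 324 + 24 = 348)
q*z = -1280*348 = -445440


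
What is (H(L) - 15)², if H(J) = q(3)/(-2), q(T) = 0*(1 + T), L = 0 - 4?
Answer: 225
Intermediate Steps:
L = -4
q(T) = 0
H(J) = 0 (H(J) = 0/(-2) = 0*(-½) = 0)
(H(L) - 15)² = (0 - 15)² = (-15)² = 225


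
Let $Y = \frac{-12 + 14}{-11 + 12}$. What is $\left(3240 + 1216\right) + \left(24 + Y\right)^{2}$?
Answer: $5132$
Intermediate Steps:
$Y = 2$ ($Y = \frac{2}{1} = 2 \cdot 1 = 2$)
$\left(3240 + 1216\right) + \left(24 + Y\right)^{2} = \left(3240 + 1216\right) + \left(24 + 2\right)^{2} = 4456 + 26^{2} = 4456 + 676 = 5132$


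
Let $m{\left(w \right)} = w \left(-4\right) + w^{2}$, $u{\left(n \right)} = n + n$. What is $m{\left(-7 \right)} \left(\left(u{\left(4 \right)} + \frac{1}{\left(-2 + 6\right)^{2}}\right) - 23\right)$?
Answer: $- \frac{18403}{16} \approx -1150.2$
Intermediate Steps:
$u{\left(n \right)} = 2 n$
$m{\left(w \right)} = w^{2} - 4 w$ ($m{\left(w \right)} = - 4 w + w^{2} = w^{2} - 4 w$)
$m{\left(-7 \right)} \left(\left(u{\left(4 \right)} + \frac{1}{\left(-2 + 6\right)^{2}}\right) - 23\right) = - 7 \left(-4 - 7\right) \left(\left(2 \cdot 4 + \frac{1}{\left(-2 + 6\right)^{2}}\right) - 23\right) = \left(-7\right) \left(-11\right) \left(\left(8 + \frac{1}{4^{2}}\right) - 23\right) = 77 \left(\left(8 + \frac{1}{16}\right) - 23\right) = 77 \left(\frac{129}{16} - 23\right) = 77 \left(- \frac{239}{16}\right) = - \frac{18403}{16}$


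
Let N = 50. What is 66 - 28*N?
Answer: -1334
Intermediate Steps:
66 - 28*N = 66 - 28*50 = 66 - 1400 = -1334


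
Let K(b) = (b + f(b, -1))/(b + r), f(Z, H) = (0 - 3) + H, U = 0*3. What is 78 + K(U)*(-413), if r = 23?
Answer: 3446/23 ≈ 149.83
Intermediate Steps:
U = 0
f(Z, H) = -3 + H
K(b) = (-4 + b)/(23 + b) (K(b) = (b + (-3 - 1))/(b + 23) = (b - 4)/(23 + b) = (-4 + b)/(23 + b))
78 + K(U)*(-413) = 78 + ((-4 + 0)/(23 + 0))*(-413) = 78 + (-4/23)*(-413) = 78 + ((1/23)*(-4))*(-413) = 78 - 4/23*(-413) = 78 + 1652/23 = 3446/23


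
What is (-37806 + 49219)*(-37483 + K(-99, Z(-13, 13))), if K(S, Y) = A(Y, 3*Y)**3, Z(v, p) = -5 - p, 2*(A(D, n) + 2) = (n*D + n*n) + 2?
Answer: 83717451620812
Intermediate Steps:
A(D, n) = -1 + n**2/2 + D*n/2 (A(D, n) = -2 + ((n*D + n*n) + 2)/2 = -2 + ((D*n + n**2) + 2)/2 = -2 + ((n**2 + D*n) + 2)/2 = -2 + (2 + n**2 + D*n)/2 = -2 + (1 + n**2/2 + D*n/2) = -1 + n**2/2 + D*n/2)
K(S, Y) = (-1 + 6*Y**2)**3 (K(S, Y) = (-1 + (3*Y)**2/2 + Y*(3*Y)/2)**3 = (-1 + (9*Y**2)/2 + 3*Y**2/2)**3 = (-1 + 9*Y**2/2 + 3*Y**2/2)**3 = (-1 + 6*Y**2)**3)
(-37806 + 49219)*(-37483 + K(-99, Z(-13, 13))) = (-37806 + 49219)*(-37483 + (-1 + 6*(-5 - 1*13)**2)**3) = 11413*(-37483 + (-1 + 6*(-5 - 13)**2)**3) = 11413*(-37483 + (-1 + 6*(-18)**2)**3) = 11413*(-37483 + (-1 + 6*324)**3) = 11413*(-37483 + (-1 + 1944)**3) = 11413*(-37483 + 1943**3) = 11413*(-37483 + 7335308807) = 11413*7335271324 = 83717451620812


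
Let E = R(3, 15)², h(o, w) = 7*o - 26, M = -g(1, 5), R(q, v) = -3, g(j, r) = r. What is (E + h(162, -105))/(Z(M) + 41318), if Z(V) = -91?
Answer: 1117/41227 ≈ 0.027094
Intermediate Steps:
M = -5 (M = -1*5 = -5)
h(o, w) = -26 + 7*o
E = 9 (E = (-3)² = 9)
(E + h(162, -105))/(Z(M) + 41318) = (9 + (-26 + 7*162))/(-91 + 41318) = (9 + (-26 + 1134))/41227 = (9 + 1108)*(1/41227) = 1117*(1/41227) = 1117/41227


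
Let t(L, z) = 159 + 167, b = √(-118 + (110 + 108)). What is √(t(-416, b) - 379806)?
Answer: 2*I*√94870 ≈ 616.02*I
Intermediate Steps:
b = 10 (b = √(-118 + 218) = √100 = 10)
t(L, z) = 326
√(t(-416, b) - 379806) = √(326 - 379806) = √(-379480) = 2*I*√94870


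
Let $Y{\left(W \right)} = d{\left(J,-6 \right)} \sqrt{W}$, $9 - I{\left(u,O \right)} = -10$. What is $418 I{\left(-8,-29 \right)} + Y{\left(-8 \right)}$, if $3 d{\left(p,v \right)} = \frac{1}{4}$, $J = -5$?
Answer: $7942 + \frac{i \sqrt{2}}{6} \approx 7942.0 + 0.2357 i$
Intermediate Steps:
$d{\left(p,v \right)} = \frac{1}{12}$ ($d{\left(p,v \right)} = \frac{1}{3 \cdot 4} = \frac{1}{3} \cdot \frac{1}{4} = \frac{1}{12}$)
$I{\left(u,O \right)} = 19$ ($I{\left(u,O \right)} = 9 - -10 = 9 + 10 = 19$)
$Y{\left(W \right)} = \frac{\sqrt{W}}{12}$
$418 I{\left(-8,-29 \right)} + Y{\left(-8 \right)} = 418 \cdot 19 + \frac{\sqrt{-8}}{12} = 7942 + \frac{2 i \sqrt{2}}{12} = 7942 + \frac{i \sqrt{2}}{6}$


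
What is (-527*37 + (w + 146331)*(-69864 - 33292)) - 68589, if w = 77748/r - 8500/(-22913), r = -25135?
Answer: -790302668758233316/52356205 ≈ -1.5095e+10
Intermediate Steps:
w = -142526584/52356205 (w = 77748/(-25135) - 8500/(-22913) = 77748*(-1/25135) - 8500*(-1/22913) = -7068/2285 + 8500/22913 = -142526584/52356205 ≈ -2.7222)
(-527*37 + (w + 146331)*(-69864 - 33292)) - 68589 = (-527*37 + (-142526584/52356205 + 146331)*(-69864 - 33292)) - 68589 = (-19499 + (7661193307271/52356205)*(-103156)) - 68589 = (-19499 - 790298056804847276/52356205) - 68589 = -790299077698488571/52356205 - 68589 = -790302668758233316/52356205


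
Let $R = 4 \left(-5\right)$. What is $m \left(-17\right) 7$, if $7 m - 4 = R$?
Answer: $272$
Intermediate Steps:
$R = -20$
$m = - \frac{16}{7}$ ($m = \frac{4}{7} + \frac{1}{7} \left(-20\right) = \frac{4}{7} - \frac{20}{7} = - \frac{16}{7} \approx -2.2857$)
$m \left(-17\right) 7 = \left(- \frac{16}{7}\right) \left(-17\right) 7 = \frac{272}{7} \cdot 7 = 272$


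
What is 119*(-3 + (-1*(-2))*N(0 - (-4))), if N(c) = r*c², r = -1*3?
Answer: -11781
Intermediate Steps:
r = -3
N(c) = -3*c²
119*(-3 + (-1*(-2))*N(0 - (-4))) = 119*(-3 + (-1*(-2))*(-3*(0 - (-4))²)) = 119*(-3 + 2*(-3*(0 - 1*(-4))²)) = 119*(-3 + 2*(-3*(0 + 4)²)) = 119*(-3 + 2*(-3*4²)) = 119*(-3 + 2*(-3*16)) = 119*(-3 + 2*(-48)) = 119*(-3 - 96) = 119*(-99) = -11781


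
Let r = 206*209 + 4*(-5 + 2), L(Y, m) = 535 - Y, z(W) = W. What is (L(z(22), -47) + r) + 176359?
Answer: 219914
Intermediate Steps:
r = 43042 (r = 43054 + 4*(-3) = 43054 - 12 = 43042)
(L(z(22), -47) + r) + 176359 = ((535 - 1*22) + 43042) + 176359 = ((535 - 22) + 43042) + 176359 = (513 + 43042) + 176359 = 43555 + 176359 = 219914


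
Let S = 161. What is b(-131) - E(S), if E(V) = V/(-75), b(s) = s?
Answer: -9664/75 ≈ -128.85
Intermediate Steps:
E(V) = -V/75 (E(V) = V*(-1/75) = -V/75)
b(-131) - E(S) = -131 - (-1)*161/75 = -131 - 1*(-161/75) = -131 + 161/75 = -9664/75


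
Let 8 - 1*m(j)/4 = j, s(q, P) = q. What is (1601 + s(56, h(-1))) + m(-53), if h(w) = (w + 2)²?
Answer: 1901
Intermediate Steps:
h(w) = (2 + w)²
m(j) = 32 - 4*j
(1601 + s(56, h(-1))) + m(-53) = (1601 + 56) + (32 - 4*(-53)) = 1657 + (32 + 212) = 1657 + 244 = 1901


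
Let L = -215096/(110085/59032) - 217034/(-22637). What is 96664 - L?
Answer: 528296602913254/2491994145 ≈ 2.1200e+5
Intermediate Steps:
L = -287410480880974/2491994145 (L = -215096/(110085*(1/59032)) - 217034*(-1/22637) = -215096/110085/59032 + 217034/22637 = -215096*59032/110085 + 217034/22637 = -12697547072/110085 + 217034/22637 = -287410480880974/2491994145 ≈ -1.1533e+5)
96664 - L = 96664 - 1*(-287410480880974/2491994145) = 96664 + 287410480880974/2491994145 = 528296602913254/2491994145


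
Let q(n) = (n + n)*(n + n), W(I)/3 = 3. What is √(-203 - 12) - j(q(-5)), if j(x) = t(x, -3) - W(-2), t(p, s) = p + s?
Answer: -88 + I*√215 ≈ -88.0 + 14.663*I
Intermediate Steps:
W(I) = 9 (W(I) = 3*3 = 9)
q(n) = 4*n² (q(n) = (2*n)*(2*n) = 4*n²)
j(x) = -12 + x (j(x) = (x - 3) - 1*9 = (-3 + x) - 9 = -12 + x)
√(-203 - 12) - j(q(-5)) = √(-203 - 12) - (-12 + 4*(-5)²) = √(-215) - (-12 + 4*25) = I*√215 - (-12 + 100) = I*√215 - 1*88 = I*√215 - 88 = -88 + I*√215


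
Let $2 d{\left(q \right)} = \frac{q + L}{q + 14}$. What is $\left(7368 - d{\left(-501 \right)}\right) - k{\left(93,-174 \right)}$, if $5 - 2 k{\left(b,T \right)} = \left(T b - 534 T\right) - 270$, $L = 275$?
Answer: $\frac{44411739}{974} \approx 45597.0$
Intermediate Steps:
$k{\left(b,T \right)} = \frac{275}{2} + 267 T - \frac{T b}{2}$ ($k{\left(b,T \right)} = \frac{5}{2} - \frac{\left(T b - 534 T\right) - 270}{2} = \frac{5}{2} - \frac{\left(- 534 T + T b\right) - 270}{2} = \frac{5}{2} - \frac{-270 - 534 T + T b}{2} = \frac{5}{2} + \left(135 + 267 T - \frac{T b}{2}\right) = \frac{275}{2} + 267 T - \frac{T b}{2}$)
$d{\left(q \right)} = \frac{275 + q}{2 \left(14 + q\right)}$ ($d{\left(q \right)} = \frac{\left(q + 275\right) \frac{1}{q + 14}}{2} = \frac{\left(275 + q\right) \frac{1}{14 + q}}{2} = \frac{\frac{1}{14 + q} \left(275 + q\right)}{2} = \frac{275 + q}{2 \left(14 + q\right)}$)
$\left(7368 - d{\left(-501 \right)}\right) - k{\left(93,-174 \right)} = \left(7368 - \frac{275 - 501}{2 \left(14 - 501\right)}\right) - \left(\frac{275}{2} + 267 \left(-174\right) - \left(-87\right) 93\right) = \left(7368 - \frac{1}{2} \frac{1}{-487} \left(-226\right)\right) - \left(\frac{275}{2} - 46458 + 8091\right) = \left(7368 - \frac{1}{2} \left(- \frac{1}{487}\right) \left(-226\right)\right) - - \frac{76459}{2} = \left(7368 - \frac{113}{487}\right) + \frac{76459}{2} = \frac{3588103}{487} + \frac{76459}{2} = \frac{44411739}{974}$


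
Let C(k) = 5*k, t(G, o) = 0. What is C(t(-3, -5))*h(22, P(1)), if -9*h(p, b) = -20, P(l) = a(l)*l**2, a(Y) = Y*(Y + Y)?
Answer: 0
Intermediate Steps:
a(Y) = 2*Y**2 (a(Y) = Y*(2*Y) = 2*Y**2)
P(l) = 2*l**4 (P(l) = (2*l**2)*l**2 = 2*l**4)
h(p, b) = 20/9 (h(p, b) = -1/9*(-20) = 20/9)
C(t(-3, -5))*h(22, P(1)) = (5*0)*(20/9) = 0*(20/9) = 0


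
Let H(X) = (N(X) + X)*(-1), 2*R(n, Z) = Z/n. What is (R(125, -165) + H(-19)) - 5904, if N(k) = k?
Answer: -293333/50 ≈ -5866.7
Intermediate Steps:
R(n, Z) = Z/(2*n) (R(n, Z) = (Z/n)/2 = Z/(2*n))
H(X) = -2*X (H(X) = (X + X)*(-1) = (2*X)*(-1) = -2*X)
(R(125, -165) + H(-19)) - 5904 = ((1/2)*(-165)/125 - 2*(-19)) - 5904 = ((1/2)*(-165)*(1/125) + 38) - 5904 = (-33/50 + 38) - 5904 = 1867/50 - 5904 = -293333/50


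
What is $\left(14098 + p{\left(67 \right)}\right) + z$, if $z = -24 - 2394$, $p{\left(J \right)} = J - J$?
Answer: $11680$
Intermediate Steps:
$p{\left(J \right)} = 0$
$z = -2418$ ($z = -24 - 2394 = -2418$)
$\left(14098 + p{\left(67 \right)}\right) + z = \left(14098 + 0\right) - 2418 = 14098 - 2418 = 11680$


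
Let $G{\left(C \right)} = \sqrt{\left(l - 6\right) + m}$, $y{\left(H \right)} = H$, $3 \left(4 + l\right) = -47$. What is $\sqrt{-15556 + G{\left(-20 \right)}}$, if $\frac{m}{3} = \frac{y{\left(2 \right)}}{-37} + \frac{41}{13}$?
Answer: $\frac{\sqrt{-32391465444 + 10101 i \sqrt{695526}}}{1443} \approx 0.016218 + 124.72 i$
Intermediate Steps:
$l = - \frac{59}{3}$ ($l = -4 + \frac{1}{3} \left(-47\right) = -4 - \frac{47}{3} = - \frac{59}{3} \approx -19.667$)
$m = \frac{4473}{481}$ ($m = 3 \left(\frac{2}{-37} + \frac{41}{13}\right) = 3 \left(2 \left(- \frac{1}{37}\right) + 41 \cdot \frac{1}{13}\right) = 3 \left(- \frac{2}{37} + \frac{41}{13}\right) = 3 \cdot \frac{1491}{481} = \frac{4473}{481} \approx 9.2994$)
$G{\left(C \right)} = \frac{7 i \sqrt{695526}}{1443}$ ($G{\left(C \right)} = \sqrt{\left(- \frac{59}{3} - 6\right) + \frac{4473}{481}} = \sqrt{- \frac{77}{3} + \frac{4473}{481}} = \sqrt{- \frac{23618}{1443}} = \frac{7 i \sqrt{695526}}{1443}$)
$\sqrt{-15556 + G{\left(-20 \right)}} = \sqrt{-15556 + \frac{7 i \sqrt{695526}}{1443}}$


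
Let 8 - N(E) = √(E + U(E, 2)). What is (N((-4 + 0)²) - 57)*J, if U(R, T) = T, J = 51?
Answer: -2499 - 153*√2 ≈ -2715.4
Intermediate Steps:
N(E) = 8 - √(2 + E) (N(E) = 8 - √(E + 2) = 8 - √(2 + E))
(N((-4 + 0)²) - 57)*J = ((8 - √(2 + (-4 + 0)²)) - 57)*51 = ((8 - √(2 + (-4)²)) - 57)*51 = ((8 - √(2 + 16)) - 57)*51 = ((8 - √18) - 57)*51 = ((8 - 3*√2) - 57)*51 = (-49 - 3*√2)*51 = -2499 - 153*√2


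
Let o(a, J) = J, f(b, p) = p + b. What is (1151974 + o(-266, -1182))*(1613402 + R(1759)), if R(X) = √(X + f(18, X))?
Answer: 1856690114384 + 4603168*√221 ≈ 1.8568e+12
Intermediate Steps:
f(b, p) = b + p
R(X) = √(18 + 2*X) (R(X) = √(X + (18 + X)) = √(18 + 2*X))
(1151974 + o(-266, -1182))*(1613402 + R(1759)) = (1151974 - 1182)*(1613402 + √(18 + 2*1759)) = 1150792*(1613402 + √(18 + 3518)) = 1150792*(1613402 + √3536) = 1150792*(1613402 + 4*√221) = 1856690114384 + 4603168*√221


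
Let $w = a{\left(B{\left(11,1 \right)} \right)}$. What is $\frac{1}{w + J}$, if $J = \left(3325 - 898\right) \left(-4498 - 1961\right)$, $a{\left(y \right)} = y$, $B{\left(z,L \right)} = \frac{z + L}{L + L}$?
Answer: $- \frac{1}{15675987} \approx -6.3792 \cdot 10^{-8}$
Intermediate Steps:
$B{\left(z,L \right)} = \frac{L + z}{2 L}$
$w = 6$ ($w = \frac{1 + 11}{2 \cdot 1} = \frac{1}{2} \cdot 1 \cdot 12 = 6$)
$J = -15675993$ ($J = 2427 \left(-6459\right) = -15675993$)
$\frac{1}{w + J} = \frac{1}{6 - 15675993} = \frac{1}{-15675987} = - \frac{1}{15675987}$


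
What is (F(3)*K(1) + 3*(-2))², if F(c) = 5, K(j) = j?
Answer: 1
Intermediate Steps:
(F(3)*K(1) + 3*(-2))² = (5*1 + 3*(-2))² = (5 - 6)² = (-1)² = 1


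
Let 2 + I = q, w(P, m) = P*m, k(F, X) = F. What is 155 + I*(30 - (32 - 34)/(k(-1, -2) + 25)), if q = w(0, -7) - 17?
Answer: -4999/12 ≈ -416.58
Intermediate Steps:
q = -17 (q = 0*(-7) - 17 = 0 - 17 = -17)
I = -19 (I = -2 - 17 = -19)
155 + I*(30 - (32 - 34)/(k(-1, -2) + 25)) = 155 - 19*(30 - (32 - 34)/(-1 + 25)) = 155 - 19*(30 - (-2)/24) = 155 - 19*(30 - 1*(-1/12)) = 155 - 19*(30 + 1/12) = 155 - 19*361/12 = 155 - 6859/12 = -4999/12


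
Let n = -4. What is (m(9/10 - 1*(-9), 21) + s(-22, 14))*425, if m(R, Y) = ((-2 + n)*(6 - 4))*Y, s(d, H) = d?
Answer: -116450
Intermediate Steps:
m(R, Y) = -12*Y (m(R, Y) = ((-2 - 4)*(6 - 4))*Y = (-6*2)*Y = -12*Y)
(m(9/10 - 1*(-9), 21) + s(-22, 14))*425 = (-12*21 - 22)*425 = (-252 - 22)*425 = -274*425 = -116450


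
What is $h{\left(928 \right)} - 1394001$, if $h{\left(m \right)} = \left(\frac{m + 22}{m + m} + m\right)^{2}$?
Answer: $- \frac{458035124903}{861184} \approx -5.3187 \cdot 10^{5}$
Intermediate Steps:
$h{\left(m \right)} = \left(m + \frac{22 + m}{2 m}\right)^{2}$ ($h{\left(m \right)} = \left(\frac{22 + m}{2 m} + m\right)^{2} = \left(m + \frac{22 + m}{2 m}\right)^{2}$)
$h{\left(928 \right)} - 1394001 = \frac{\left(22 + 928 + 2 \cdot 928^{2}\right)^{2}}{4 \cdot 861184} - 1394001 = \frac{1}{4} \cdot \frac{1}{861184} \left(22 + 928 + 2 \cdot 861184\right)^{2} - 1394001 = \frac{1}{4} \cdot \frac{1}{861184} \left(22 + 928 + 1722368\right)^{2} - 1394001 = \frac{1}{4} \cdot \frac{1}{861184} \cdot 1723318^{2} - 1394001 = \frac{1}{4} \cdot \frac{1}{861184} \cdot 2969824929124 - 1394001 = \frac{742456232281}{861184} - 1394001 = - \frac{458035124903}{861184}$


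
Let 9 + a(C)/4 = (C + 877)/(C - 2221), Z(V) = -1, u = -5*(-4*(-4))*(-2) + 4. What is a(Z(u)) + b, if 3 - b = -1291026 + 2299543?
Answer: -1120500802/1111 ≈ -1.0086e+6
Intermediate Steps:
b = -1008514 (b = 3 - (-1291026 + 2299543) = 3 - 1*1008517 = 3 - 1008517 = -1008514)
u = 164 (u = -80*(-2) + 4 = -5*(-32) + 4 = 160 + 4 = 164)
a(C) = -36 + 4*(877 + C)/(-2221 + C) (a(C) = -36 + 4*((C + 877)/(C - 2221)) = -36 + 4*((877 + C)/(-2221 + C)) = -36 + 4*(877 + C)/(-2221 + C))
a(Z(u)) + b = 8*(10433 - 4*(-1))/(-2221 - 1) - 1008514 = 8*(10433 + 4)/(-2222) - 1008514 = 8*(-1/2222)*10437 - 1008514 = -41748/1111 - 1008514 = -1120500802/1111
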